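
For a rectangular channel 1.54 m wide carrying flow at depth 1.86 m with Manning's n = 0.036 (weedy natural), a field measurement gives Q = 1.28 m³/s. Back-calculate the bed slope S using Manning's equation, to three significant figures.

0.000582

A = b·y = 1.54 × 1.86 = 2.864 m²
P = b + 2y = 1.54 + 2×1.86 = 5.260 m
R = A/P = 2.864/5.260 = 0.5446 m
S = (Q·n / (1·A·R^(2/3)))² = (1.28×0.036 / (1×2.864×0.6669))² = 0.0005820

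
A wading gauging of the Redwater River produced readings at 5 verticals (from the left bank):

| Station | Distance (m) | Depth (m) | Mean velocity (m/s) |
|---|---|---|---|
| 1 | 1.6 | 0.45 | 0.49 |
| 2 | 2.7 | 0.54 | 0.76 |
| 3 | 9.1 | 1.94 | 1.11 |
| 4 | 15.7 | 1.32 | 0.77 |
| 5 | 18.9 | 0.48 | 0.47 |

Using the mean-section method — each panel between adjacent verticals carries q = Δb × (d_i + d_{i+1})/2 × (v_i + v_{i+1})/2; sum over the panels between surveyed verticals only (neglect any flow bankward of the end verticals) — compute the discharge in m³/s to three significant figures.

19.7 m³/s

Panel 1-2: Δb = 1.1 m, d̄ = (0.45+0.54)/2 = 0.495, v̄ = (0.49+0.76)/2 = 0.625 → q = 1.1×0.495×0.625 = 0.3403 m³/s
Panel 2-3: Δb = 6.4 m, d̄ = (0.54+1.94)/2 = 1.24, v̄ = (0.76+1.11)/2 = 0.935 → q = 6.4×1.24×0.935 = 7.420 m³/s
Panel 3-4: Δb = 6.6 m, d̄ = (1.94+1.32)/2 = 1.63, v̄ = (1.11+0.77)/2 = 0.94 → q = 6.6×1.63×0.94 = 10.11 m³/s
Panel 4-5: Δb = 3.2 m, d̄ = (1.32+0.48)/2 = 0.9, v̄ = (0.77+0.47)/2 = 0.62 → q = 3.2×0.9×0.62 = 1.786 m³/s
Q = Σ q = 19.66 m³/s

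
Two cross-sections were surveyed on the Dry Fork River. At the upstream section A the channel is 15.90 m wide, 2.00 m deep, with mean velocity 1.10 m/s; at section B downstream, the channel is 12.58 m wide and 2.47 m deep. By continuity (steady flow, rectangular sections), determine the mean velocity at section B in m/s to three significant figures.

Q = A₁V₁ = (15.90×2.00) × 1.10 = 34.98 m³/s
A₂ = 12.58 × 2.47 = 31.07 m²
V₂ = Q/A₂ = 34.98/31.07 = 1.126 m/s

1.13 m/s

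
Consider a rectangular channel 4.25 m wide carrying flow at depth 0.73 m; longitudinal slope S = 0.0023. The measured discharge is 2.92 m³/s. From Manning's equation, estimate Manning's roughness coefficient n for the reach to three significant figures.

A = b·y = 4.25 × 0.73 = 3.103 m²
P = b + 2y = 4.25 + 2×0.73 = 5.710 m
R = A/P = 3.103/5.710 = 0.5433 m
n = (1/Q)·A·R^(2/3)·S^(1/2) = (1/2.92) × 3.103 × 0.6659 × 0.04796 = 0.03393

0.0339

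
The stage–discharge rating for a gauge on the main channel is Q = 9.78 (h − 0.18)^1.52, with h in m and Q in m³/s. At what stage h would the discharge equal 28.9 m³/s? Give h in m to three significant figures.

2.22 m

h − h₀ = (Q/C)^(1/b) = (28.9/9.78)^(1/1.52) = 2.040 m
h = 0.18 + 2.040 = 2.220 m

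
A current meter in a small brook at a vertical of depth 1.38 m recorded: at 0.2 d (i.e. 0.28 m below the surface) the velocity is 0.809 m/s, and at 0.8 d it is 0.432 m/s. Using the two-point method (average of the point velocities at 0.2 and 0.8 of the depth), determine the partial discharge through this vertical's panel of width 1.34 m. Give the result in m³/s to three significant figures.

1.15 m³/s

v̄ = (0.809 + 0.432) / 2 = 0.6205 m/s
q = v̄ × d × w = 0.6205 × 1.38 × 1.34 = 1.147 m³/s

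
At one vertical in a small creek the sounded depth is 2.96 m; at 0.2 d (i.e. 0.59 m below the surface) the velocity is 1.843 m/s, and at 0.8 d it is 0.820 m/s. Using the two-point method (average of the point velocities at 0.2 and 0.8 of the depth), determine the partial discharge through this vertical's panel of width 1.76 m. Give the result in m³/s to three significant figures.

v̄ = (1.843 + 0.820) / 2 = 1.332 m/s
q = v̄ × d × w = 1.332 × 2.96 × 1.76 = 6.937 m³/s

6.94 m³/s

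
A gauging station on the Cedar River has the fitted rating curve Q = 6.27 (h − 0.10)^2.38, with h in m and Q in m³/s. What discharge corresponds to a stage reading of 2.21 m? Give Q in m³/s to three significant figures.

37.1 m³/s

Q = 6.27 × (2.21 − 0.10)^2.38 = 6.27 × 2.11^2.38 = 37.07 m³/s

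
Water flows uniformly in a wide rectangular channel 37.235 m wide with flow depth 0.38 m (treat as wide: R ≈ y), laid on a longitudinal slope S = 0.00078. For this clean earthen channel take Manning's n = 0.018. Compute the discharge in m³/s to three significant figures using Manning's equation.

11.5 m³/s

A = b·y = 37.235 × 0.38 = 14.15 m²
Wide channel: R ≈ y = 0.38 m
Q = (1/n)·A·R^(2/3)·S^(1/2) = (1/0.018) × 14.15 × 0.3800^(2/3) × 0.00078^(1/2) = 11.52 m³/s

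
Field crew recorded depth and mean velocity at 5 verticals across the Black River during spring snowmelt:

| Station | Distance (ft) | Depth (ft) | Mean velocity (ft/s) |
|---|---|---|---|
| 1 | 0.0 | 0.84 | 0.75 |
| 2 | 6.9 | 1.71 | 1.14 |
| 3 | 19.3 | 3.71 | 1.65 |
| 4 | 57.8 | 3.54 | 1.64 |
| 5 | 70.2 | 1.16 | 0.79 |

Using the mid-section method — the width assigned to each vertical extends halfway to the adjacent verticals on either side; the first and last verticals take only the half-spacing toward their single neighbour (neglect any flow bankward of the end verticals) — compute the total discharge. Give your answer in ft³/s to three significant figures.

w_1 = (6.9 − 0.0)/2 = 3.45 ft; q_1 = 0.75 × 0.84 × 3.45 = 2.174 ft³/s
w_2 = (19.3 − 0.0)/2 = 9.65 ft; q_2 = 1.14 × 1.71 × 9.65 = 18.81 ft³/s
w_3 = (57.8 − 6.9)/2 = 25.45 ft; q_3 = 1.65 × 3.71 × 25.45 = 155.8 ft³/s
w_4 = (70.2 − 19.3)/2 = 25.45 ft; q_4 = 1.64 × 3.54 × 25.45 = 147.8 ft³/s
w_5 = (70.2 − 57.8)/2 = 6.2 ft; q_5 = 0.79 × 1.16 × 6.2 = 5.682 ft³/s
Q = Σ qᵢ = 330.2 ft³/s

330 ft³/s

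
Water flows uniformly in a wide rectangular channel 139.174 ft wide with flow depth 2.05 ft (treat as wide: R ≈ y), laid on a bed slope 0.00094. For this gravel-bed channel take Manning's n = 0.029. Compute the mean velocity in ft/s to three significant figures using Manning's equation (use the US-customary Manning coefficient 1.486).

2.54 ft/s

A = b·y = 139.174 × 2.05 = 285.3 ft²
Wide channel: R ≈ y = 2.05 ft
Q = (1.486/n)·A·R^(2/3)·S^(1/2) = (1.486/0.029) × 285.3 × 2.050^(2/3) × 0.00094^(1/2) = 723.3 ft³/s
V = Q/A = 723.3/285.3 = 2.535 ft/s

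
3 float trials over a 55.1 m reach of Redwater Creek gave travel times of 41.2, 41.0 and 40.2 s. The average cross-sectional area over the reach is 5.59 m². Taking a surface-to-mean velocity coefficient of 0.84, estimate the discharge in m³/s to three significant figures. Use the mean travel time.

6.34 m³/s

t̄ = (41.2 + 41.0 + 40.2) / 3 = 40.8 s
v_surface = L / t̄ = 55.1 / 40.8 = 1.350 m/s
v_mean = 0.84 × 1.350 = 1.134 m/s
Q = A × v_mean = 5.59 × 1.134 = 6.341 m³/s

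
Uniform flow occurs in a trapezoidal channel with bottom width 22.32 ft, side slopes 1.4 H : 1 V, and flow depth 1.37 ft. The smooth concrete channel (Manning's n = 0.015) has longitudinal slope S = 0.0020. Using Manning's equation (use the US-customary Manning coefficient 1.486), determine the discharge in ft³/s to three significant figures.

169 ft³/s

A = (b + z·y)·y = (22.32 + 1.4×1.37)×1.37 = 33.21 ft²
P = b + 2y√(1+z²) = 22.32 + 2×1.37×√(1+1.4²) = 27.03 ft
R = A/P = 33.21/27.03 = 1.228 ft
Q = (1.486/n)·A·R^(2/3)·S^(1/2) = (1.486/0.015) × 33.21 × 1.228^(2/3) × 0.0020^(1/2) = 168.7 ft³/s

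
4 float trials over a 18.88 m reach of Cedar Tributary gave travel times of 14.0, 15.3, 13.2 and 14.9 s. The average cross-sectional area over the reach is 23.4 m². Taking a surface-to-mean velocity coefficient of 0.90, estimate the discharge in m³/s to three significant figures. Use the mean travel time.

27.7 m³/s

t̄ = (14.0 + 15.3 + 13.2 + 14.9) / 4 = 14.35 s
v_surface = L / t̄ = 18.88 / 14.35 = 1.316 m/s
v_mean = 0.90 × 1.316 = 1.184 m/s
Q = A × v_mean = 23.4 × 1.184 = 27.71 m³/s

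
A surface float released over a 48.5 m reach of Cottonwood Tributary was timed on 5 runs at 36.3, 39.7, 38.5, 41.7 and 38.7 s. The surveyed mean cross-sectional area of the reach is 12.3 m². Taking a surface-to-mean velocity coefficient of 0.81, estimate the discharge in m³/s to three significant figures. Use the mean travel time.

t̄ = (36.3 + 39.7 + 38.5 + 41.7 + 38.7) / 5 = 38.98 s
v_surface = L / t̄ = 48.5 / 38.98 = 1.244 m/s
v_mean = 0.81 × 1.244 = 1.008 m/s
Q = A × v_mean = 12.3 × 1.008 = 12.40 m³/s

12.4 m³/s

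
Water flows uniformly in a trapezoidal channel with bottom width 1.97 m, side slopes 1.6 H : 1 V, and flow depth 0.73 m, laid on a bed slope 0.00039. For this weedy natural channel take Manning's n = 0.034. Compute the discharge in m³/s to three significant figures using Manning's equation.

A = (b + z·y)·y = (1.97 + 1.6×0.73)×0.73 = 2.291 m²
P = b + 2y√(1+z²) = 1.97 + 2×0.73×√(1+1.6²) = 4.725 m
R = A/P = 2.291/4.725 = 0.4848 m
Q = (1/n)·A·R^(2/3)·S^(1/2) = (1/0.034) × 2.291 × 0.4848^(2/3) × 0.00039^(1/2) = 0.8212 m³/s

0.821 m³/s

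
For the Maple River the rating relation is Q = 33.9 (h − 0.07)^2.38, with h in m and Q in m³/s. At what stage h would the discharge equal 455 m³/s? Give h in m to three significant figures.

3.05 m

h − h₀ = (Q/C)^(1/b) = (455/33.9)^(1/2.38) = 2.978 m
h = 0.07 + 2.978 = 3.048 m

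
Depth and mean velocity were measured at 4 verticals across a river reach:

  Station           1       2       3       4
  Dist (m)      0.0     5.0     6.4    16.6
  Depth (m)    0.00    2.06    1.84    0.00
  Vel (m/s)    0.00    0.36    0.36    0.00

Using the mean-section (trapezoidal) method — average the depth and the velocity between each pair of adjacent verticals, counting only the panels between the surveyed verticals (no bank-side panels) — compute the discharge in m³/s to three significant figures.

Panel 1-2: Δb = 5 m, d̄ = (0.00+2.06)/2 = 1.03, v̄ = (0.00+0.36)/2 = 0.18 → q = 5×1.03×0.18 = 0.9270 m³/s
Panel 2-3: Δb = 1.4 m, d̄ = (2.06+1.84)/2 = 1.95, v̄ = (0.36+0.36)/2 = 0.36 → q = 1.4×1.95×0.36 = 0.9828 m³/s
Panel 3-4: Δb = 10.2 m, d̄ = (1.84+0.00)/2 = 0.92, v̄ = (0.36+0.00)/2 = 0.18 → q = 10.2×0.92×0.18 = 1.689 m³/s
Q = Σ q = 3.599 m³/s

3.60 m³/s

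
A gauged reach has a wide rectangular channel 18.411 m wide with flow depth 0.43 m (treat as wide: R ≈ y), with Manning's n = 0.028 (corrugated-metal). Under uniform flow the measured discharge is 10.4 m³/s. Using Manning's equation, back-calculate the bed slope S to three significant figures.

A = b·y = 18.411 × 0.43 = 7.917 m²
Wide channel: R ≈ y = 0.43 m
S = (Q·n / (1·A·R^(2/3)))² = (10.4×0.028 / (1×7.917×0.5697))² = 0.004169

0.00417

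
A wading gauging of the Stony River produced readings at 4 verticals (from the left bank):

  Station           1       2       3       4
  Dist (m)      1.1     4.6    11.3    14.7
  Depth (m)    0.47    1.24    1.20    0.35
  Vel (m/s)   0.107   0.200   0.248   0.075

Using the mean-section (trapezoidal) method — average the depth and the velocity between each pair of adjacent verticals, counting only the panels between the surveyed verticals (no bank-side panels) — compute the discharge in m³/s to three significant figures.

2.72 m³/s

Panel 1-2: Δb = 3.5 m, d̄ = (0.47+1.24)/2 = 0.855, v̄ = (0.107+0.200)/2 = 0.1535 → q = 3.5×0.855×0.1535 = 0.4593 m³/s
Panel 2-3: Δb = 6.7 m, d̄ = (1.24+1.20)/2 = 1.22, v̄ = (0.200+0.248)/2 = 0.224 → q = 6.7×1.22×0.224 = 1.831 m³/s
Panel 3-4: Δb = 3.4 m, d̄ = (1.20+0.35)/2 = 0.775, v̄ = (0.248+0.075)/2 = 0.1615 → q = 3.4×0.775×0.1615 = 0.4256 m³/s
Q = Σ q = 2.716 m³/s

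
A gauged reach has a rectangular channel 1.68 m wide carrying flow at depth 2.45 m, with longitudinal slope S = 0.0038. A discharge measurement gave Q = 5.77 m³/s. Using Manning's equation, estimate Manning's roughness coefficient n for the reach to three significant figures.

A = b·y = 1.68 × 2.45 = 4.116 m²
P = b + 2y = 1.68 + 2×2.45 = 6.580 m
R = A/P = 4.116/6.580 = 0.6255 m
n = (1/Q)·A·R^(2/3)·S^(1/2) = (1/5.77) × 4.116 × 0.7314 × 0.06164 = 0.03216

0.0322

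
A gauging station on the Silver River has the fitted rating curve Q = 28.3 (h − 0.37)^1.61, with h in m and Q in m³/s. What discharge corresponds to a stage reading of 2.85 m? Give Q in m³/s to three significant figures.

122 m³/s

Q = 28.3 × (2.85 − 0.37)^1.61 = 28.3 × 2.48^1.61 = 122.1 m³/s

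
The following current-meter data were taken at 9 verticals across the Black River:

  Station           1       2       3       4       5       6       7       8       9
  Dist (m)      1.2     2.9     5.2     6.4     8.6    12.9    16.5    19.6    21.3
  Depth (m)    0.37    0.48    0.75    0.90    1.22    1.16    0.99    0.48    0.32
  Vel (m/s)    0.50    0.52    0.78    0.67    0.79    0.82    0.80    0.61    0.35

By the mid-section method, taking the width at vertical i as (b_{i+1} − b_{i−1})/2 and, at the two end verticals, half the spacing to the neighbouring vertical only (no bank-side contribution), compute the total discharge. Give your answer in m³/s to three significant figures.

13.0 m³/s

w_1 = (2.9 − 1.2)/2 = 0.85 m; q_1 = 0.50 × 0.37 × 0.85 = 0.1573 m³/s
w_2 = (5.2 − 1.2)/2 = 2 m; q_2 = 0.52 × 0.48 × 2 = 0.4992 m³/s
w_3 = (6.4 − 2.9)/2 = 1.75 m; q_3 = 0.78 × 0.75 × 1.75 = 1.024 m³/s
w_4 = (8.6 − 5.2)/2 = 1.7 m; q_4 = 0.67 × 0.90 × 1.7 = 1.025 m³/s
w_5 = (12.9 − 6.4)/2 = 3.25 m; q_5 = 0.79 × 1.22 × 3.25 = 3.132 m³/s
w_6 = (16.5 − 8.6)/2 = 3.95 m; q_6 = 0.82 × 1.16 × 3.95 = 3.757 m³/s
w_7 = (19.6 − 12.9)/2 = 3.35 m; q_7 = 0.80 × 0.99 × 3.35 = 2.653 m³/s
w_8 = (21.3 − 16.5)/2 = 2.4 m; q_8 = 0.61 × 0.48 × 2.4 = 0.7027 m³/s
w_9 = (21.3 − 19.6)/2 = 0.85 m; q_9 = 0.35 × 0.32 × 0.85 = 0.09520 m³/s
Q = Σ qᵢ = 13.05 m³/s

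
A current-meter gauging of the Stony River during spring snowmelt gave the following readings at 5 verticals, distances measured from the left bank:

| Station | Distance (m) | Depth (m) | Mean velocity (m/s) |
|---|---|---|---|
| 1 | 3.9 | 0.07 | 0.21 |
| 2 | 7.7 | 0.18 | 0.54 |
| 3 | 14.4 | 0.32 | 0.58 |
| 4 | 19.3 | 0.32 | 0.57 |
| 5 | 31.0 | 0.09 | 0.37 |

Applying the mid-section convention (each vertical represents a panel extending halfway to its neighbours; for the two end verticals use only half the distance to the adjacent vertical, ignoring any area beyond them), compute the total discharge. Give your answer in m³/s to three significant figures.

w_1 = (7.7 − 3.9)/2 = 1.9 m; q_1 = 0.21 × 0.07 × 1.9 = 0.02793 m³/s
w_2 = (14.4 − 3.9)/2 = 5.25 m; q_2 = 0.54 × 0.18 × 5.25 = 0.5103 m³/s
w_3 = (19.3 − 7.7)/2 = 5.8 m; q_3 = 0.58 × 0.32 × 5.8 = 1.076 m³/s
w_4 = (31.0 − 14.4)/2 = 8.3 m; q_4 = 0.57 × 0.32 × 8.3 = 1.514 m³/s
w_5 = (31.0 − 19.3)/2 = 5.85 m; q_5 = 0.37 × 0.09 × 5.85 = 0.1948 m³/s
Q = Σ qᵢ = 3.323 m³/s

3.32 m³/s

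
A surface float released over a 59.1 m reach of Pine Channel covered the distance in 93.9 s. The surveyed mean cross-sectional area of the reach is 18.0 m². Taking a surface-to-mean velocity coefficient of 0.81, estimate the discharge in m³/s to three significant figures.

v_surface = L / t̄ = 59.1 / 93.9 = 0.6294 m/s
v_mean = 0.81 × 0.6294 = 0.5098 m/s
Q = A × v_mean = 18.0 × 0.5098 = 9.177 m³/s

9.18 m³/s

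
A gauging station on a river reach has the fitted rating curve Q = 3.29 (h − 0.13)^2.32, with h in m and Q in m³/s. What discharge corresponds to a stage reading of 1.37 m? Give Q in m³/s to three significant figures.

5.42 m³/s

Q = 3.29 × (1.37 − 0.13)^2.32 = 3.29 × 1.24^2.32 = 5.419 m³/s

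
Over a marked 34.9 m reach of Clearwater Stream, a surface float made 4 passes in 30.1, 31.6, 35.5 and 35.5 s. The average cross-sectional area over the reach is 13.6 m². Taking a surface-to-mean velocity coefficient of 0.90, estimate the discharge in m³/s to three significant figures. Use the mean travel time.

t̄ = (30.1 + 31.6 + 35.5 + 35.5) / 4 = 33.175 s
v_surface = L / t̄ = 34.9 / 33.175 = 1.052 m/s
v_mean = 0.90 × 1.052 = 0.9468 m/s
Q = A × v_mean = 13.6 × 0.9468 = 12.88 m³/s

12.9 m³/s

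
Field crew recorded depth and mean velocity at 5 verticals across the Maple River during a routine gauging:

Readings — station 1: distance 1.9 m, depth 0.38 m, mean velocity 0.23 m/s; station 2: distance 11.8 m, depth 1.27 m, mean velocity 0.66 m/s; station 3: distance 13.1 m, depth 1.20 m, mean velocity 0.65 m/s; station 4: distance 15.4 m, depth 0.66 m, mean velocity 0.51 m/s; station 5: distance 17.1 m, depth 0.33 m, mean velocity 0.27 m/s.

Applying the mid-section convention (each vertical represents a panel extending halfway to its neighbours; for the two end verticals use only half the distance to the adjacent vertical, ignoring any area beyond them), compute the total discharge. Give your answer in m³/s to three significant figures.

7.28 m³/s

w_1 = (11.8 − 1.9)/2 = 4.95 m; q_1 = 0.23 × 0.38 × 4.95 = 0.4326 m³/s
w_2 = (13.1 − 1.9)/2 = 5.6 m; q_2 = 0.66 × 1.27 × 5.6 = 4.694 m³/s
w_3 = (15.4 − 11.8)/2 = 1.8 m; q_3 = 0.65 × 1.20 × 1.8 = 1.404 m³/s
w_4 = (17.1 − 13.1)/2 = 2 m; q_4 = 0.51 × 0.66 × 2 = 0.6732 m³/s
w_5 = (17.1 − 15.4)/2 = 0.85 m; q_5 = 0.27 × 0.33 × 0.85 = 0.07574 m³/s
Q = Σ qᵢ = 7.279 m³/s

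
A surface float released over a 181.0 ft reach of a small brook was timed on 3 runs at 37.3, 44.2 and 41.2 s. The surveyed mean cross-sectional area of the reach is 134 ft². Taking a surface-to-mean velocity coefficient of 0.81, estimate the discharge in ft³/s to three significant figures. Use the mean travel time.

t̄ = (37.3 + 44.2 + 41.2) / 3 = 40.9 s
v_surface = L / t̄ = 181.0 / 40.9 = 4.425 ft/s
v_mean = 0.81 × 4.425 = 3.585 ft/s
Q = A × v_mean = 134 × 3.585 = 480.3 ft³/s

480 ft³/s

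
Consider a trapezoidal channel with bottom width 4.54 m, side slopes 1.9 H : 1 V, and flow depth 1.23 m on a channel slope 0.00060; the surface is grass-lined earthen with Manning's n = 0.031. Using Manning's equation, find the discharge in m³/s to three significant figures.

A = (b + z·y)·y = (4.54 + 1.9×1.23)×1.23 = 8.459 m²
P = b + 2y√(1+z²) = 4.54 + 2×1.23×√(1+1.9²) = 9.822 m
R = A/P = 8.459/9.822 = 0.8612 m
Q = (1/n)·A·R^(2/3)·S^(1/2) = (1/0.031) × 8.459 × 0.8612^(2/3) × 0.00060^(1/2) = 6.050 m³/s

6.05 m³/s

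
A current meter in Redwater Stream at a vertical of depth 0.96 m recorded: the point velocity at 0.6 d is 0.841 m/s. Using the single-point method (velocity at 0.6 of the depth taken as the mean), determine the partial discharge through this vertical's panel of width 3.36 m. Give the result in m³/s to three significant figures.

v̄ = v₀.₆ = 0.841 m/s
q = v̄ × d × w = 0.8410 × 0.96 × 3.36 = 2.713 m³/s

2.71 m³/s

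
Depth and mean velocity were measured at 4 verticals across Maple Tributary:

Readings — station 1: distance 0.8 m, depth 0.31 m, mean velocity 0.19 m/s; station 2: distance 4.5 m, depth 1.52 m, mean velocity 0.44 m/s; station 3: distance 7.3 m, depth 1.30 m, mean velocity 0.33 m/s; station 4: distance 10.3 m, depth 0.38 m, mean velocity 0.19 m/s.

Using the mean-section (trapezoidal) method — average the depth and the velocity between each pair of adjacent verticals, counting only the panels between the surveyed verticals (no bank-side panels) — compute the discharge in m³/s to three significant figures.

Panel 1-2: Δb = 3.7 m, d̄ = (0.31+1.52)/2 = 0.915, v̄ = (0.19+0.44)/2 = 0.315 → q = 3.7×0.915×0.315 = 1.066 m³/s
Panel 2-3: Δb = 2.8 m, d̄ = (1.52+1.30)/2 = 1.41, v̄ = (0.44+0.33)/2 = 0.385 → q = 2.8×1.41×0.385 = 1.520 m³/s
Panel 3-4: Δb = 3 m, d̄ = (1.30+0.38)/2 = 0.84, v̄ = (0.33+0.19)/2 = 0.26 → q = 3×0.84×0.26 = 0.6552 m³/s
Q = Σ q = 3.242 m³/s

3.24 m³/s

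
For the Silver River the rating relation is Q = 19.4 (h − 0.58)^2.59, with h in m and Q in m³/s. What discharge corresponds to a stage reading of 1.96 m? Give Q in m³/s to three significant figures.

Q = 19.4 × (1.96 − 0.58)^2.59 = 19.4 × 1.38^2.59 = 44.68 m³/s

44.7 m³/s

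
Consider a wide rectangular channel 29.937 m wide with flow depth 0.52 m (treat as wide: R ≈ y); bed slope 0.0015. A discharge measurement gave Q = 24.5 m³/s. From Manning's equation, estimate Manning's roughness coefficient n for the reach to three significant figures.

A = b·y = 29.937 × 0.52 = 15.57 m²
Wide channel: R ≈ y = 0.52 m
n = (1/Q)·A·R^(2/3)·S^(1/2) = (1/24.5) × 15.57 × 0.6466 × 0.03873 = 0.01591

0.0159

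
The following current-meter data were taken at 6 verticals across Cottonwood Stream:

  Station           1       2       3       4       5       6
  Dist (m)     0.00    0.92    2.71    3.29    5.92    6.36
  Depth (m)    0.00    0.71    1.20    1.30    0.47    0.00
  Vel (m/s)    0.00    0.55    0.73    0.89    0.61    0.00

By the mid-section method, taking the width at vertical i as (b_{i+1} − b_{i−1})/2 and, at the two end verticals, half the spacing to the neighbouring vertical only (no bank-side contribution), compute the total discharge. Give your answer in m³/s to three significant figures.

3.86 m³/s

w_2 = (2.71 − 0.00)/2 = 1.355 m; q_2 = 0.55 × 0.71 × 1.355 = 0.5291 m³/s
w_3 = (3.29 − 0.92)/2 = 1.185 m; q_3 = 0.73 × 1.20 × 1.185 = 1.038 m³/s
w_4 = (5.92 − 2.71)/2 = 1.605 m; q_4 = 0.89 × 1.30 × 1.605 = 1.857 m³/s
w_5 = (6.36 − 3.29)/2 = 1.535 m; q_5 = 0.61 × 0.47 × 1.535 = 0.4401 m³/s
Stations 1, 6 contribute zero (depth or velocity is 0).
Q = Σ qᵢ = 3.864 m³/s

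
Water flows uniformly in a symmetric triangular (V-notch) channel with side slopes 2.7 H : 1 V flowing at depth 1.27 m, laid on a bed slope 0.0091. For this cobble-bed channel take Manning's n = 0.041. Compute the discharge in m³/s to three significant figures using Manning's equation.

A = z·y² = 2.7×1.27² = 4.355 m²
P = 2y√(1+z²) = 2×1.27×√(1+2.7²) = 7.313 m
R = A/P = 4.355/7.313 = 0.5955 m
Q = (1/n)·A·R^(2/3)·S^(1/2) = (1/0.041) × 4.355 × 0.5955^(2/3) × 0.0091^(1/2) = 7.172 m³/s

7.17 m³/s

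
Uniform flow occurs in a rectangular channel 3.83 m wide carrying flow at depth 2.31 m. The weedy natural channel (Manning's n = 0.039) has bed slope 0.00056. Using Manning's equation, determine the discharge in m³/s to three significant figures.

5.54 m³/s

A = b·y = 3.83 × 2.31 = 8.847 m²
P = b + 2y = 3.83 + 2×2.31 = 8.450 m
R = A/P = 8.847/8.450 = 1.047 m
Q = (1/n)·A·R^(2/3)·S^(1/2) = (1/0.039) × 8.847 × 1.047^(2/3) × 0.00056^(1/2) = 5.535 m³/s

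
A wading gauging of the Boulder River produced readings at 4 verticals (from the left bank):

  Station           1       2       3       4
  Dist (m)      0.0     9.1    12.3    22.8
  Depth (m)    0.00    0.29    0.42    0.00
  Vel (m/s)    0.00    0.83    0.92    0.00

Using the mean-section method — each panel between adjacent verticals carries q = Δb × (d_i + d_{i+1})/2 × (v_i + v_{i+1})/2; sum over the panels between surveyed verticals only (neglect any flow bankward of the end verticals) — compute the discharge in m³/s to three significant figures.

Panel 1-2: Δb = 9.1 m, d̄ = (0.00+0.29)/2 = 0.145, v̄ = (0.00+0.83)/2 = 0.415 → q = 9.1×0.145×0.415 = 0.5476 m³/s
Panel 2-3: Δb = 3.2 m, d̄ = (0.29+0.42)/2 = 0.355, v̄ = (0.83+0.92)/2 = 0.875 → q = 3.2×0.355×0.875 = 0.9940 m³/s
Panel 3-4: Δb = 10.5 m, d̄ = (0.42+0.00)/2 = 0.21, v̄ = (0.92+0.00)/2 = 0.46 → q = 10.5×0.21×0.46 = 1.014 m³/s
Q = Σ q = 2.556 m³/s

2.56 m³/s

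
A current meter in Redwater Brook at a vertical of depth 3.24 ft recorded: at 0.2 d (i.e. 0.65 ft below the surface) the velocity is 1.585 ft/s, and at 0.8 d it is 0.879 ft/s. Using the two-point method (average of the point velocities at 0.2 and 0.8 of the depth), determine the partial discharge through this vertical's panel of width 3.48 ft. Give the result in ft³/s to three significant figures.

13.9 ft³/s

v̄ = (1.585 + 0.879) / 2 = 1.232 ft/s
q = v̄ × d × w = 1.232 × 3.24 × 3.48 = 13.89 ft³/s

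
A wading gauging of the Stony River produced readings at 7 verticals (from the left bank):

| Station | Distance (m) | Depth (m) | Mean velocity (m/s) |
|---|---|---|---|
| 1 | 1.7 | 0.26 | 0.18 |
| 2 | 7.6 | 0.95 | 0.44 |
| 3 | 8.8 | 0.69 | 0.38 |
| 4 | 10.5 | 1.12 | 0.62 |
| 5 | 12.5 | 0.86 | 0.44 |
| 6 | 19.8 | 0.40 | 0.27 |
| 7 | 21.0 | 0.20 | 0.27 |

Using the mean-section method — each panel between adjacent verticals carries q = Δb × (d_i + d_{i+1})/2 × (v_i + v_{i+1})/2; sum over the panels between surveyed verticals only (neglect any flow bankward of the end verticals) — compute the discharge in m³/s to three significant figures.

5.06 m³/s

Panel 1-2: Δb = 5.9 m, d̄ = (0.26+0.95)/2 = 0.605, v̄ = (0.18+0.44)/2 = 0.31 → q = 5.9×0.605×0.31 = 1.107 m³/s
Panel 2-3: Δb = 1.2 m, d̄ = (0.95+0.69)/2 = 0.82, v̄ = (0.44+0.38)/2 = 0.41 → q = 1.2×0.82×0.41 = 0.4034 m³/s
Panel 3-4: Δb = 1.7 m, d̄ = (0.69+1.12)/2 = 0.905, v̄ = (0.38+0.62)/2 = 0.5 → q = 1.7×0.905×0.5 = 0.7693 m³/s
Panel 4-5: Δb = 2 m, d̄ = (1.12+0.86)/2 = 0.99, v̄ = (0.62+0.44)/2 = 0.53 → q = 2×0.99×0.53 = 1.049 m³/s
Panel 5-6: Δb = 7.3 m, d̄ = (0.86+0.40)/2 = 0.63, v̄ = (0.44+0.27)/2 = 0.355 → q = 7.3×0.63×0.355 = 1.633 m³/s
Panel 6-7: Δb = 1.2 m, d̄ = (0.40+0.20)/2 = 0.3, v̄ = (0.27+0.27)/2 = 0.27 → q = 1.2×0.3×0.27 = 0.09720 m³/s
Q = Σ q = 5.058 m³/s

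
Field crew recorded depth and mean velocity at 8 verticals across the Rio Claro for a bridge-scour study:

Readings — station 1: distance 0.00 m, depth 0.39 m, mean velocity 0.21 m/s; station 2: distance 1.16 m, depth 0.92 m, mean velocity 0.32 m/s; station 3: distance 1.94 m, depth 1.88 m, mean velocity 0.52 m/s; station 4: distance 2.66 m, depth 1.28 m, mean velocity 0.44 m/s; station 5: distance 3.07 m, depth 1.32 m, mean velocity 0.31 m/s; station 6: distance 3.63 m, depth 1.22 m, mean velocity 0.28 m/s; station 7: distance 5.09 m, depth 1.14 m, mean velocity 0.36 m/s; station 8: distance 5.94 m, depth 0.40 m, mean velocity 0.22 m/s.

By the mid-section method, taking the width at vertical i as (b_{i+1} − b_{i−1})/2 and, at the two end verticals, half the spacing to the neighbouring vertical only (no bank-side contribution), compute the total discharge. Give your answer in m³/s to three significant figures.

w_1 = (1.16 − 0.00)/2 = 0.58 m; q_1 = 0.21 × 0.39 × 0.58 = 0.04750 m³/s
w_2 = (1.94 − 0.00)/2 = 0.97 m; q_2 = 0.32 × 0.92 × 0.97 = 0.2856 m³/s
w_3 = (2.66 − 1.16)/2 = 0.75 m; q_3 = 0.52 × 1.88 × 0.75 = 0.7332 m³/s
w_4 = (3.07 − 1.94)/2 = 0.565 m; q_4 = 0.44 × 1.28 × 0.565 = 0.3182 m³/s
w_5 = (3.63 − 2.66)/2 = 0.485 m; q_5 = 0.31 × 1.32 × 0.485 = 0.1985 m³/s
w_6 = (5.09 − 3.07)/2 = 1.01 m; q_6 = 0.28 × 1.22 × 1.01 = 0.3450 m³/s
w_7 = (5.94 − 3.63)/2 = 1.155 m; q_7 = 0.36 × 1.14 × 1.155 = 0.4740 m³/s
w_8 = (5.94 − 5.09)/2 = 0.425 m; q_8 = 0.22 × 0.40 × 0.425 = 0.03740 m³/s
Q = Σ qᵢ = 2.439 m³/s

2.44 m³/s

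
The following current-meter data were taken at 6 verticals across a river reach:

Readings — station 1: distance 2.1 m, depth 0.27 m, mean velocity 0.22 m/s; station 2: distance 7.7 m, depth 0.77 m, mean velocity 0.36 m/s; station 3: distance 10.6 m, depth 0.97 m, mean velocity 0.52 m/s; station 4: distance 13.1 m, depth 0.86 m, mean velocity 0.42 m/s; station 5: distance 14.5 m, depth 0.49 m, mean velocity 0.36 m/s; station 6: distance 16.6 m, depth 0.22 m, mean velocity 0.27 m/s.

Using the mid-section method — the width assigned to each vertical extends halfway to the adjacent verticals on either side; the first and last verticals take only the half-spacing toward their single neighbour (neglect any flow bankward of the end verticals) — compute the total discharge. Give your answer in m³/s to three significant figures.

w_1 = (7.7 − 2.1)/2 = 2.8 m; q_1 = 0.22 × 0.27 × 2.8 = 0.1663 m³/s
w_2 = (10.6 − 2.1)/2 = 4.25 m; q_2 = 0.36 × 0.77 × 4.25 = 1.178 m³/s
w_3 = (13.1 − 7.7)/2 = 2.7 m; q_3 = 0.52 × 0.97 × 2.7 = 1.362 m³/s
w_4 = (14.5 − 10.6)/2 = 1.95 m; q_4 = 0.42 × 0.86 × 1.95 = 0.7043 m³/s
w_5 = (16.6 − 13.1)/2 = 1.75 m; q_5 = 0.36 × 0.49 × 1.75 = 0.3087 m³/s
w_6 = (16.6 − 14.5)/2 = 1.05 m; q_6 = 0.27 × 0.22 × 1.05 = 0.06237 m³/s
Q = Σ qᵢ = 3.782 m³/s

3.78 m³/s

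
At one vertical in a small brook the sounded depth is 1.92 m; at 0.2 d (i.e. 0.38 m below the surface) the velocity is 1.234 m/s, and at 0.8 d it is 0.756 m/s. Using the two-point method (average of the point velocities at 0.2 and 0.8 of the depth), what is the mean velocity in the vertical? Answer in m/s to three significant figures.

v̄ = (1.234 + 0.756) / 2 = 0.9950 m/s

0.995 m/s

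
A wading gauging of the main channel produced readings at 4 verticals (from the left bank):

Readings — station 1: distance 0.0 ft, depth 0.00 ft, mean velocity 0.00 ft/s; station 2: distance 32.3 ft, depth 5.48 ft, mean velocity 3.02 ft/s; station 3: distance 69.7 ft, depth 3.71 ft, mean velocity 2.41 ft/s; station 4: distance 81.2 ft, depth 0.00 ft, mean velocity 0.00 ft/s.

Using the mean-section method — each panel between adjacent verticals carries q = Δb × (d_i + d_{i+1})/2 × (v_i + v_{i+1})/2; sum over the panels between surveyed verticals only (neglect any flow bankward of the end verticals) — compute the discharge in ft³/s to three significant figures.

Panel 1-2: Δb = 32.3 ft, d̄ = (0.00+5.48)/2 = 2.74, v̄ = (0.00+3.02)/2 = 1.51 → q = 32.3×2.74×1.51 = 133.6 ft³/s
Panel 2-3: Δb = 37.4 ft, d̄ = (5.48+3.71)/2 = 4.595, v̄ = (3.02+2.41)/2 = 2.715 → q = 37.4×4.595×2.715 = 466.6 ft³/s
Panel 3-4: Δb = 11.5 ft, d̄ = (3.71+0.00)/2 = 1.855, v̄ = (2.41+0.00)/2 = 1.205 → q = 11.5×1.855×1.205 = 25.71 ft³/s
Q = Σ q = 625.9 ft³/s

626 ft³/s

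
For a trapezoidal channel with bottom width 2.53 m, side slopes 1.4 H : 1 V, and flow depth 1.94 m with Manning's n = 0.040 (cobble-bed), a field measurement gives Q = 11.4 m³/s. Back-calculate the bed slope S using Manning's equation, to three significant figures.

A = (b + z·y)·y = (2.53 + 1.4×1.94)×1.94 = 10.18 m²
P = b + 2y√(1+z²) = 2.53 + 2×1.94×√(1+1.4²) = 9.205 m
R = A/P = 10.18/9.205 = 1.106 m
S = (Q·n / (1·A·R^(2/3)))² = (11.4×0.040 / (1×10.18×1.069))² = 0.001756

0.00176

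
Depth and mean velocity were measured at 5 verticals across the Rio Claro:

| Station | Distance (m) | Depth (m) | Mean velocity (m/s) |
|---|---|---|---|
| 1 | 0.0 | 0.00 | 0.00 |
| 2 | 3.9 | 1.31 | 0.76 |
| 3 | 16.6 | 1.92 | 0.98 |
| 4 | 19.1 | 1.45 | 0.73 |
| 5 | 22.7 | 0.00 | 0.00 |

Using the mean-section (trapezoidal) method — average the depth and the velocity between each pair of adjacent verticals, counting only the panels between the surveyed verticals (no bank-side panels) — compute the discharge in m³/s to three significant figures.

Panel 1-2: Δb = 3.9 m, d̄ = (0.00+1.31)/2 = 0.655, v̄ = (0.00+0.76)/2 = 0.38 → q = 3.9×0.655×0.38 = 0.9707 m³/s
Panel 2-3: Δb = 12.7 m, d̄ = (1.31+1.92)/2 = 1.615, v̄ = (0.76+0.98)/2 = 0.87 → q = 12.7×1.615×0.87 = 17.84 m³/s
Panel 3-4: Δb = 2.5 m, d̄ = (1.92+1.45)/2 = 1.685, v̄ = (0.98+0.73)/2 = 0.855 → q = 2.5×1.685×0.855 = 3.602 m³/s
Panel 4-5: Δb = 3.6 m, d̄ = (1.45+0.00)/2 = 0.725, v̄ = (0.73+0.00)/2 = 0.365 → q = 3.6×0.725×0.365 = 0.9527 m³/s
Q = Σ q = 23.37 m³/s

23.4 m³/s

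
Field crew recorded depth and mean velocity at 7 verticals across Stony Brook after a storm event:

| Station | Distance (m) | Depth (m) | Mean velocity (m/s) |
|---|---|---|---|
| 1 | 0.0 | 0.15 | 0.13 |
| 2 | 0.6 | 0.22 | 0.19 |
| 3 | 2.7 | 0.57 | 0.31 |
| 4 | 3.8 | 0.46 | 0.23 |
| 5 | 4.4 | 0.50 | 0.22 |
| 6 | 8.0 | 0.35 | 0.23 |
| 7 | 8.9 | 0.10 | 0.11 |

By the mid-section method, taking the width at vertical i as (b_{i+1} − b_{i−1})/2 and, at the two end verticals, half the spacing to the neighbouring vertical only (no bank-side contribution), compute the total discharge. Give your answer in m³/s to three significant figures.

w_1 = (0.6 − 0.0)/2 = 0.3 m; q_1 = 0.13 × 0.15 × 0.3 = 0.005850 m³/s
w_2 = (2.7 − 0.0)/2 = 1.35 m; q_2 = 0.19 × 0.22 × 1.35 = 0.05643 m³/s
w_3 = (3.8 − 0.6)/2 = 1.6 m; q_3 = 0.31 × 0.57 × 1.6 = 0.2827 m³/s
w_4 = (4.4 − 2.7)/2 = 0.85 m; q_4 = 0.23 × 0.46 × 0.85 = 0.08993 m³/s
w_5 = (8.0 − 3.8)/2 = 2.1 m; q_5 = 0.22 × 0.50 × 2.1 = 0.2310 m³/s
w_6 = (8.9 − 4.4)/2 = 2.25 m; q_6 = 0.23 × 0.35 × 2.25 = 0.1811 m³/s
w_7 = (8.9 − 8.0)/2 = 0.45 m; q_7 = 0.11 × 0.10 × 0.45 = 0.004950 m³/s
Q = Σ qᵢ = 0.8520 m³/s

0.852 m³/s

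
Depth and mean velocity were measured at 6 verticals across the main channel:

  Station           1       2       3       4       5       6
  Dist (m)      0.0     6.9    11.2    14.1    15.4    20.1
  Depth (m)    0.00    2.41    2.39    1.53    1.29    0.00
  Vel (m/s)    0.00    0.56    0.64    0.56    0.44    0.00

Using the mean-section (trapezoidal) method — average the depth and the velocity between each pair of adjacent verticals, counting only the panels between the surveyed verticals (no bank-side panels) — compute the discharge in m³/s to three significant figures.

Panel 1-2: Δb = 6.9 m, d̄ = (0.00+2.41)/2 = 1.205, v̄ = (0.00+0.56)/2 = 0.28 → q = 6.9×1.205×0.28 = 2.328 m³/s
Panel 2-3: Δb = 4.3 m, d̄ = (2.41+2.39)/2 = 2.4, v̄ = (0.56+0.64)/2 = 0.6 → q = 4.3×2.4×0.6 = 6.192 m³/s
Panel 3-4: Δb = 2.9 m, d̄ = (2.39+1.53)/2 = 1.96, v̄ = (0.64+0.56)/2 = 0.6 → q = 2.9×1.96×0.6 = 3.410 m³/s
Panel 4-5: Δb = 1.3 m, d̄ = (1.53+1.29)/2 = 1.41, v̄ = (0.56+0.44)/2 = 0.5 → q = 1.3×1.41×0.5 = 0.9165 m³/s
Panel 5-6: Δb = 4.7 m, d̄ = (1.29+0.00)/2 = 0.645, v̄ = (0.44+0.00)/2 = 0.22 → q = 4.7×0.645×0.22 = 0.6669 m³/s
Q = Σ q = 13.51 m³/s

13.5 m³/s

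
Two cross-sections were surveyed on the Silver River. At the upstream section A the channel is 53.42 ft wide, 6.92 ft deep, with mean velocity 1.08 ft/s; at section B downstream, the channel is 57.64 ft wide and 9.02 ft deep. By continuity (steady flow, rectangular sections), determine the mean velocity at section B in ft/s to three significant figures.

0.768 ft/s

Q = A₁V₁ = (53.42×6.92) × 1.08 = 399.2 ft³/s
A₂ = 57.64 × 9.02 = 519.9 ft²
V₂ = Q/A₂ = 399.2/519.9 = 0.7679 ft/s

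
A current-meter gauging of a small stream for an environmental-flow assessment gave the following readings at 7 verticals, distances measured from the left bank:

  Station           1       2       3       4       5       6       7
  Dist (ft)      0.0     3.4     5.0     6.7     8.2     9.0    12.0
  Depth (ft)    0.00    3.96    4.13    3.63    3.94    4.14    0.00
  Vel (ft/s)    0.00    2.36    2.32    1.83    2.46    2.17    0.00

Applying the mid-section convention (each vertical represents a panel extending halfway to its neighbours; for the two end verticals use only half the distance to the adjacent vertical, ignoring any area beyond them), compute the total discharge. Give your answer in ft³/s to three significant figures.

w_2 = (5.0 − 0.0)/2 = 2.5 ft; q_2 = 2.36 × 3.96 × 2.5 = 23.36 ft³/s
w_3 = (6.7 − 3.4)/2 = 1.65 ft; q_3 = 2.32 × 4.13 × 1.65 = 15.81 ft³/s
w_4 = (8.2 − 5.0)/2 = 1.6 ft; q_4 = 1.83 × 3.63 × 1.6 = 10.63 ft³/s
w_5 = (9.0 − 6.7)/2 = 1.15 ft; q_5 = 2.46 × 3.94 × 1.15 = 11.15 ft³/s
w_6 = (12.0 − 8.2)/2 = 1.9 ft; q_6 = 2.17 × 4.14 × 1.9 = 17.07 ft³/s
Stations 1, 7 contribute zero (depth or velocity is 0).
Q = Σ qᵢ = 78.02 ft³/s

78.0 ft³/s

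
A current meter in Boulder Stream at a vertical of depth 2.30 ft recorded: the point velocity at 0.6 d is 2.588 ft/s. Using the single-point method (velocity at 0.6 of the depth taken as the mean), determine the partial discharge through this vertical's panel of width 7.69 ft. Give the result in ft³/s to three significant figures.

v̄ = v₀.₆ = 2.588 ft/s
q = v̄ × d × w = 2.588 × 2.30 × 7.69 = 45.77 ft³/s

45.8 ft³/s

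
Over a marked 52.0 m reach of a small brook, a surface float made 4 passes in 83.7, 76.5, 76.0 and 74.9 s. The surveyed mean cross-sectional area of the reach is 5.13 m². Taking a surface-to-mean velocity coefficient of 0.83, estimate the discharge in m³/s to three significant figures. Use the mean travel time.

t̄ = (83.7 + 76.5 + 76.0 + 74.9) / 4 = 77.775 s
v_surface = L / t̄ = 52.0 / 77.775 = 0.6686 m/s
v_mean = 0.83 × 0.6686 = 0.5549 m/s
Q = A × v_mean = 5.13 × 0.5549 = 2.847 m³/s

2.85 m³/s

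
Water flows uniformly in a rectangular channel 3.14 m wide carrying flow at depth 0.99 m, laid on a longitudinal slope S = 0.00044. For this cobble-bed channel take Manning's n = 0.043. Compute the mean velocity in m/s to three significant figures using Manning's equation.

A = b·y = 3.14 × 0.99 = 3.109 m²
P = b + 2y = 3.14 + 2×0.99 = 5.120 m
R = A/P = 3.109/5.120 = 0.6071 m
Q = (1/n)·A·R^(2/3)·S^(1/2) = (1/0.043) × 3.109 × 0.6071^(2/3) × 0.00044^(1/2) = 1.087 m³/s
V = Q/A = 1.087/3.109 = 0.3498 m/s

0.350 m/s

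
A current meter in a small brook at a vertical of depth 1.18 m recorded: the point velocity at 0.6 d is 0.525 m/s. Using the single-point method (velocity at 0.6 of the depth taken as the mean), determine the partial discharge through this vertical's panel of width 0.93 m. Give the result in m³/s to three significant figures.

v̄ = v₀.₆ = 0.525 m/s
q = v̄ × d × w = 0.5250 × 1.18 × 0.93 = 0.5761 m³/s

0.576 m³/s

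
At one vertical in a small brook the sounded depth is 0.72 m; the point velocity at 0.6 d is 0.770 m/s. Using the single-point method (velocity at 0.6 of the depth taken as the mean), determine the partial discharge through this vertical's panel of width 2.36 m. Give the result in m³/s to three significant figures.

1.31 m³/s

v̄ = v₀.₆ = 0.770 m/s
q = v̄ × d × w = 0.7700 × 0.72 × 2.36 = 1.308 m³/s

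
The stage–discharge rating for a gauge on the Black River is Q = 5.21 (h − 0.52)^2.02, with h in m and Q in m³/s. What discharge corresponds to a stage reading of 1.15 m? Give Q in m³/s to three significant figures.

2.05 m³/s

Q = 5.21 × (1.15 − 0.52)^2.02 = 5.21 × 0.63^2.02 = 2.049 m³/s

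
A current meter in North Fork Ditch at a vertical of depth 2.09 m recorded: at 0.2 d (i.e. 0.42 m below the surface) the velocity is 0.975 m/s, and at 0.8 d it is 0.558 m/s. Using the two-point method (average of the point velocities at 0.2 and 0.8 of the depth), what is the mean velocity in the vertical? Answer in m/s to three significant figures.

0.767 m/s

v̄ = (0.975 + 0.558) / 2 = 0.7665 m/s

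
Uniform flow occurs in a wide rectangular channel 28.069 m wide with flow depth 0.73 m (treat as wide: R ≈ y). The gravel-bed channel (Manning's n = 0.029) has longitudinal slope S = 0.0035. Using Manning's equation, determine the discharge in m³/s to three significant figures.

A = b·y = 28.069 × 0.73 = 20.49 m²
Wide channel: R ≈ y = 0.73 m
Q = (1/n)·A·R^(2/3)·S^(1/2) = (1/0.029) × 20.49 × 0.7300^(2/3) × 0.0035^(1/2) = 33.89 m³/s

33.9 m³/s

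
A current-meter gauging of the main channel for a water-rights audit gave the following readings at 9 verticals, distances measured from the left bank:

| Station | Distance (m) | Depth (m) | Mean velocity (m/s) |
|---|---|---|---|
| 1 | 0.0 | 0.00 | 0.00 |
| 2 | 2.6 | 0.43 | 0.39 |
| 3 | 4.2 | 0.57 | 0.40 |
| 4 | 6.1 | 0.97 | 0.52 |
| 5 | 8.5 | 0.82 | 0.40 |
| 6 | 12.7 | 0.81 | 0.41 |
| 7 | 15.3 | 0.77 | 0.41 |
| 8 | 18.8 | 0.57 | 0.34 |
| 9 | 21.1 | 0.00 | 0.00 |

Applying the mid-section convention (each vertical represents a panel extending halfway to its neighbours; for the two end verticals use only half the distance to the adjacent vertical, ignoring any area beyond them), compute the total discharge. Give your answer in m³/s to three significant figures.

w_2 = (4.2 − 0.0)/2 = 2.1 m; q_2 = 0.39 × 0.43 × 2.1 = 0.3522 m³/s
w_3 = (6.1 − 2.6)/2 = 1.75 m; q_3 = 0.40 × 0.57 × 1.75 = 0.3990 m³/s
w_4 = (8.5 − 4.2)/2 = 2.15 m; q_4 = 0.52 × 0.97 × 2.15 = 1.084 m³/s
w_5 = (12.7 − 6.1)/2 = 3.3 m; q_5 = 0.40 × 0.82 × 3.3 = 1.082 m³/s
w_6 = (15.3 − 8.5)/2 = 3.4 m; q_6 = 0.41 × 0.81 × 3.4 = 1.129 m³/s
w_7 = (18.8 − 12.7)/2 = 3.05 m; q_7 = 0.41 × 0.77 × 3.05 = 0.9629 m³/s
w_8 = (21.1 − 15.3)/2 = 2.9 m; q_8 = 0.34 × 0.57 × 2.9 = 0.5620 m³/s
Stations 1, 9 contribute zero (depth or velocity is 0).
Q = Σ qᵢ = 5.572 m³/s

5.57 m³/s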